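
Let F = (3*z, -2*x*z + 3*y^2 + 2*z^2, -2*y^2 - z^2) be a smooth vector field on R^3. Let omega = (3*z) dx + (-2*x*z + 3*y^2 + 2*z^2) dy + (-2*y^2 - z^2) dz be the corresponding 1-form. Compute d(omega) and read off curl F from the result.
d(omega) = (2*x - 4*y - 4*z) dy ∧ dz + (3) dz ∧ dx + (-2*z) dx ∧ dy; curl F = (2*x - 4*y - 4*z, 3, -2*z)

d omega = sum_{i<j} (∂f_j/∂x_i - ∂f_i/∂x_j) dx_i ∧ dx_j. Under the identification (dy ∧ dz, dz ∧ dx, dx ∧ dy) ↔ (e_x, e_y, e_z), the coefficients are exactly the components of curl F. Compute:
  ∂R/∂y - ∂Q/∂z = (-4*y) - (-2*x + 4*z) = 2*x - 4*y - 4*z
  ∂P/∂z - ∂R/∂x = (3) - (0) = 3
  ∂Q/∂x - ∂P/∂y = (-2*z) - (0) = -2*z.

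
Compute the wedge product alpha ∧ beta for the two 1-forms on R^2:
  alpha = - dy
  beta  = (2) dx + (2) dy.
alpha ∧ beta = (2) dx ∧ dy

Distribute the wedge, using dx_i ∧ dx_j = -dx_j ∧ dx_i and dx_i ∧ dx_i = 0. For each pair (i, j) with i < j, the coefficient of dx_i ∧ dx_j in alpha ∧ beta is (alpha_i * beta_j - alpha_j * beta_i). Collecting: alpha ∧ beta = (2) dx ∧ dy.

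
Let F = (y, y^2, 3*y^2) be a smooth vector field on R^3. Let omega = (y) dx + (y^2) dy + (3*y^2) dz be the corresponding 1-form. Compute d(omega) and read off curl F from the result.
d(omega) = (6*y) dy ∧ dz + (0) dz ∧ dx + (-1) dx ∧ dy; curl F = (6*y, 0, -1)

d omega = sum_{i<j} (∂f_j/∂x_i - ∂f_i/∂x_j) dx_i ∧ dx_j. Under the identification (dy ∧ dz, dz ∧ dx, dx ∧ dy) ↔ (e_x, e_y, e_z), the coefficients are exactly the components of curl F. Compute:
  ∂R/∂y - ∂Q/∂z = (6*y) - (0) = 6*y
  ∂P/∂z - ∂R/∂x = (0) - (0) = 0
  ∂Q/∂x - ∂P/∂y = (0) - (1) = -1.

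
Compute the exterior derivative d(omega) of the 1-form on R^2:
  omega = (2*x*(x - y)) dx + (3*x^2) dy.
d(omega) = (8*x) dx ∧ dy

For a 1-form omega = sum_i f_i dx_i, the exterior derivative is
  d(omega) = sum_{i < j} (∂f_j/∂x_i - ∂f_i/∂x_j) dx_i ∧ dx_j.
  coefficient of dx ∧ dy: ∂f_2/∂x - ∂f_1/∂y = ∂(3*x^2)/∂x - ∂(2*x*(x - y))/∂y = 8*x
Assembling: d(omega) = (8*x) dx ∧ dy.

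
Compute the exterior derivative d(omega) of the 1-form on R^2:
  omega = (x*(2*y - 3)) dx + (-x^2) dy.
d(omega) = (-4*x) dx ∧ dy

For a 1-form omega = sum_i f_i dx_i, the exterior derivative is
  d(omega) = sum_{i < j} (∂f_j/∂x_i - ∂f_i/∂x_j) dx_i ∧ dx_j.
  coefficient of dx ∧ dy: ∂f_2/∂x - ∂f_1/∂y = ∂(-x^2)/∂x - ∂(x*(2*y - 3))/∂y = -4*x
Assembling: d(omega) = (-4*x) dx ∧ dy.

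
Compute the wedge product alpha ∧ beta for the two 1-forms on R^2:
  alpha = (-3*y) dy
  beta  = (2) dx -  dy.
alpha ∧ beta = (6*y) dx ∧ dy

Distribute the wedge, using dx_i ∧ dx_j = -dx_j ∧ dx_i and dx_i ∧ dx_i = 0. For each pair (i, j) with i < j, the coefficient of dx_i ∧ dx_j in alpha ∧ beta is (alpha_i * beta_j - alpha_j * beta_i). Collecting: alpha ∧ beta = (6*y) dx ∧ dy.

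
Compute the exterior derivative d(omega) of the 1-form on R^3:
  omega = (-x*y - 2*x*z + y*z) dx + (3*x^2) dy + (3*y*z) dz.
d(omega) = (7*x - z) dx ∧ dy + (2*x - y) dx ∧ dz + (3*z) dy ∧ dz

For a 1-form omega = sum_i f_i dx_i, the exterior derivative is
  d(omega) = sum_{i < j} (∂f_j/∂x_i - ∂f_i/∂x_j) dx_i ∧ dx_j.
  coefficient of dx ∧ dy: ∂f_2/∂x - ∂f_1/∂y = ∂(3*x^2)/∂x - ∂(-x*y - 2*x*z + y*z)/∂y = 7*x - z
  coefficient of dx ∧ dz: ∂f_3/∂x - ∂f_1/∂z = ∂(3*y*z)/∂x - ∂(-x*y - 2*x*z + y*z)/∂z = 2*x - y
  coefficient of dy ∧ dz: ∂f_3/∂y - ∂f_2/∂z = ∂(3*y*z)/∂y - ∂(3*x^2)/∂z = 3*z
Assembling: d(omega) = (7*x - z) dx ∧ dy + (2*x - y) dx ∧ dz + (3*z) dy ∧ dz.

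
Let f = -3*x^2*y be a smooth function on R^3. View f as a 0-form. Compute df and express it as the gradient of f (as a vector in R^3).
df = (-6*x*y) dx + (-3*x^2) dy + (0) dz; grad f = (-6*x*y, -3*x^2, 0)

For a 0-form f, d f = (∂f/∂x) dx + (∂f/∂y) dy + (∂f/∂z) dz. The components of the vector representation are exactly the entries of grad f in Cartesian coordinates:
  ∂f/∂x = -6*x*y
  ∂f/∂y = -3*x^2
  ∂f/∂z = 0.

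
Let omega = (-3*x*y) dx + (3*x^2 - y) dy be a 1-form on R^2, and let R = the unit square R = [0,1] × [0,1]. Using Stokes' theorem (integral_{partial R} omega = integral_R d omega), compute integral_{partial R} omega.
integral_(partial R) omega = 9/2

Stokes: integral_partial_R omega = integral_R d omega with d omega = (∂Q/∂x - ∂P/∂y) dx ∧ dy.
  ∂Q/∂x = 6*x
  ∂P/∂y = -3*x
  integrand = ∂Q/∂x - ∂P/∂y = 9*x.
Integrating over R: integral_0^1 integral_0^1 (9*x) dx dy = 9/2.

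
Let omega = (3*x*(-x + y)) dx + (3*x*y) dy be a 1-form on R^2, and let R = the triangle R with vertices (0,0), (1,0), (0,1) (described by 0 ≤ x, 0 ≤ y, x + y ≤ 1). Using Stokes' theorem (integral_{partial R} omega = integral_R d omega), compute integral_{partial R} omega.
integral_(partial R) omega = 0

Stokes: integral_partial_R omega = integral_R d omega with d omega = (∂Q/∂x - ∂P/∂y) dx ∧ dy.
  ∂Q/∂x = 3*y
  ∂P/∂y = 3*x
  integrand = ∂Q/∂x - ∂P/∂y = -3*x + 3*y.
Integrating over R: integral_0^1 integral_0^{1-x} (-3*x + 3*y) dy dx = 0.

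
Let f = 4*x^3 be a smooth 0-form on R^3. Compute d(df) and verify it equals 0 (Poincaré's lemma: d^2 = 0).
d(df) = 0

Step 1: df = sum_i (∂f/∂x_i) dx_i = (12*x^2) dx + (0) dy + (0) dz.
Step 2: Apply d again. Using the 1-form formula, the coefficient of dx ∧ dy in d(df) is ∂^2 f/∂x ∂y - ∂^2 f/∂y ∂x = (0) - (0) = 0 (equality of mixed partials for smooth f).
Similarly for dx ∧ dz and dy ∧ dz — all coefficients vanish. So d(df) = 0.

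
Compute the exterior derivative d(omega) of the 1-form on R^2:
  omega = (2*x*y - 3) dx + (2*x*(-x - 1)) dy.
d(omega) = (-6*x - 2) dx ∧ dy

For a 1-form omega = sum_i f_i dx_i, the exterior derivative is
  d(omega) = sum_{i < j} (∂f_j/∂x_i - ∂f_i/∂x_j) dx_i ∧ dx_j.
  coefficient of dx ∧ dy: ∂f_2/∂x - ∂f_1/∂y = ∂(2*x*(-x - 1))/∂x - ∂(2*x*y - 3)/∂y = -6*x - 2
Assembling: d(omega) = (-6*x - 2) dx ∧ dy.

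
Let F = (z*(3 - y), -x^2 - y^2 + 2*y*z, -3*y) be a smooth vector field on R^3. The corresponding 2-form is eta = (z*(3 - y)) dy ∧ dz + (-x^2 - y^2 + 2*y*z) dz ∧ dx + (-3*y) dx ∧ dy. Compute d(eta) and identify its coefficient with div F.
d(eta) = (-2*y + 2*z) dx ∧ dy ∧ dz; div F = -2*y + 2*z

For a 2-form in R^3 of the form above, applying d gives a 3-form with coefficient ∂P/∂x + ∂Q/∂y + ∂R/∂z:
  ∂P/∂x = 0
  ∂Q/∂y = -2*y + 2*z
  ∂R/∂z = 0
Sum = -2*y + 2*z, which is exactly div F.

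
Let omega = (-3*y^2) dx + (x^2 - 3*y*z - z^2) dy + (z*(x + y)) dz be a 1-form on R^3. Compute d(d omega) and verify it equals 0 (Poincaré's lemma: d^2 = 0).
d(d omega) = 0

Step 1: d omega = sum_{i<j} (∂f_j/∂x_i - ∂f_i/∂x_j) dx_i ∧ dx_j:
  coeff of dx ∧ dy: 2*x + 6*y
  coeff of dx ∧ dz: z
  coeff of dy ∧ dz: 3*y + 3*z
Step 2: Apply d again to each 2-form coefficient. The only possible 3-form in R^3 is dx ∧ dy ∧ dz, with coefficient
  ∂(coeff of dy∧dz)/∂x - ∂(coeff of dx∧dz)/∂y + ∂(coeff of dx∧dy)/∂z
  = ∂/∂x (3*y + 3*z) - ∂/∂y (z) + ∂/∂z (2*x + 6*y).
Each of these terms simplifies to sums of mixed partials that cancel in pairs. The result is 0 (by equality of mixed partials for smooth functions — Schwarz / Clairaut).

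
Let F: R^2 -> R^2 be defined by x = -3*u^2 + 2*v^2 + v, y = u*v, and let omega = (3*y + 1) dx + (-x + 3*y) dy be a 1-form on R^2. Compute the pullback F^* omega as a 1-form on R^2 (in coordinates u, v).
F^* omega = (-15*u^2*v + 3*u*v^2 - 6*u - 2*v^3 - v^2) du + (3*u^3 + 3*u^2*v + 10*u*v^2 + 2*u*v + 4*v + 1) dv

Using F^*(f dg) = (f ∘ F) d(g ∘ F), substitute each coordinate x_i by F_i(u, v) in f_i, and replace dx_i by d F_i = (∂F_i/∂u) du + (∂F_i/∂v) dv.
  For the x component: f_1(F) = 3*u*v + 1; d F_1 = (-6*u) du + (4*v + 1) dv
  For the y component: f_2(F) = 3*u^2 + 3*u*v - 2*v^2 - v; d F_2 = (v) du + (u) dv
Combining and collecting du, dv coefficients:
  coeff of du: -15*u^2*v + 3*u*v^2 - 6*u - 2*v^3 - v^2
  coeff of dv: 3*u^3 + 3*u^2*v + 10*u*v^2 + 2*u*v + 4*v + 1
F^* omega = (-15*u^2*v + 3*u*v^2 - 6*u - 2*v^3 - v^2) du + (3*u^3 + 3*u^2*v + 10*u*v^2 + 2*u*v + 4*v + 1) dv.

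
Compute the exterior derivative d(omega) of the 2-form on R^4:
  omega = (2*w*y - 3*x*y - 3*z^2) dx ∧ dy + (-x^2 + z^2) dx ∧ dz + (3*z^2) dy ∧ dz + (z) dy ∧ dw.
d(omega) = (-6*z) dx ∧ dy ∧ dz + (2*y) dx ∧ dy ∧ dw + (-1) dy ∧ dz ∧ dw

For a 2-form omega = sum_{i<j} g_{ij} dx_i ∧ dx_j, the exterior derivative is
  d(omega) = sum_{i<j} d(g_{ij}) ∧ dx_i ∧ dx_j = sum_{i<j, k} (∂g_{ij}/∂x_k) dx_k ∧ dx_i ∧ dx_j.
Expand each term, using dx_k ∧ dx_i ∧ dx_j = sgn(permutation) dx_{(a)} ∧ dx_{(b)} ∧ dx_{(c)} with (a < b < c) sorted:
  d(2*w*y - 3*x*y - 3*z^2) includes (∂/∂z)(2*w*y - 3*x*y - 3*z^2) dz = (-6*z) dz, which multiplied by dx ∧ dy gives (-6*z) dx ∧ dy ∧ dz
  d(2*w*y - 3*x*y - 3*z^2) includes (∂/∂w)(2*w*y - 3*x*y - 3*z^2) dw = (2*y) dw, which multiplied by dx ∧ dy gives (2*y) dx ∧ dy ∧ dw
  d(z) includes (∂/∂z)(z) dz = (1) dz, which multiplied by dy ∧ dw gives (-1) dy ∧ dz ∧ dw
Collecting like 3-forms: d(omega) = (-6*z) dx ∧ dy ∧ dz + (2*y) dx ∧ dy ∧ dw + (-1) dy ∧ dz ∧ dw.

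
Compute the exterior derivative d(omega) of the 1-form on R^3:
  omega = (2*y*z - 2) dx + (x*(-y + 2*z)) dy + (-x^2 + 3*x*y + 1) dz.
d(omega) = (-y) dx ∧ dy + (-2*x + y) dx ∧ dz + (x) dy ∧ dz

For a 1-form omega = sum_i f_i dx_i, the exterior derivative is
  d(omega) = sum_{i < j} (∂f_j/∂x_i - ∂f_i/∂x_j) dx_i ∧ dx_j.
  coefficient of dx ∧ dy: ∂f_2/∂x - ∂f_1/∂y = ∂(x*(-y + 2*z))/∂x - ∂(2*y*z - 2)/∂y = -y
  coefficient of dx ∧ dz: ∂f_3/∂x - ∂f_1/∂z = ∂(-x^2 + 3*x*y + 1)/∂x - ∂(2*y*z - 2)/∂z = -2*x + y
  coefficient of dy ∧ dz: ∂f_3/∂y - ∂f_2/∂z = ∂(-x^2 + 3*x*y + 1)/∂y - ∂(x*(-y + 2*z))/∂z = x
Assembling: d(omega) = (-y) dx ∧ dy + (-2*x + y) dx ∧ dz + (x) dy ∧ dz.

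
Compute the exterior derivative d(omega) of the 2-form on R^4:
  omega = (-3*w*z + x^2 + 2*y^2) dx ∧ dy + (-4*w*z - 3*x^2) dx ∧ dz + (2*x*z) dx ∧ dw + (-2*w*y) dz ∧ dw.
d(omega) = (-3*w) dx ∧ dy ∧ dz + (-3*z) dx ∧ dy ∧ dw + (-2*x - 4*z) dx ∧ dz ∧ dw + (-2*w) dy ∧ dz ∧ dw

For a 2-form omega = sum_{i<j} g_{ij} dx_i ∧ dx_j, the exterior derivative is
  d(omega) = sum_{i<j} d(g_{ij}) ∧ dx_i ∧ dx_j = sum_{i<j, k} (∂g_{ij}/∂x_k) dx_k ∧ dx_i ∧ dx_j.
Expand each term, using dx_k ∧ dx_i ∧ dx_j = sgn(permutation) dx_{(a)} ∧ dx_{(b)} ∧ dx_{(c)} with (a < b < c) sorted:
  d(-3*w*z + x^2 + 2*y^2) includes (∂/∂z)(-3*w*z + x^2 + 2*y^2) dz = (-3*w) dz, which multiplied by dx ∧ dy gives (-3*w) dx ∧ dy ∧ dz
  d(-3*w*z + x^2 + 2*y^2) includes (∂/∂w)(-3*w*z + x^2 + 2*y^2) dw = (-3*z) dw, which multiplied by dx ∧ dy gives (-3*z) dx ∧ dy ∧ dw
  d(-4*w*z - 3*x^2) includes (∂/∂w)(-4*w*z - 3*x^2) dw = (-4*z) dw, which multiplied by dx ∧ dz gives (-4*z) dx ∧ dz ∧ dw
  d(2*x*z) includes (∂/∂z)(2*x*z) dz = (2*x) dz, which multiplied by dx ∧ dw gives (-2*x) dx ∧ dz ∧ dw
  d(-2*w*y) includes (∂/∂y)(-2*w*y) dy = (-2*w) dy, which multiplied by dz ∧ dw gives (-2*w) dy ∧ dz ∧ dw
Collecting like 3-forms: d(omega) = (-3*w) dx ∧ dy ∧ dz + (-3*z) dx ∧ dy ∧ dw + (-2*x - 4*z) dx ∧ dz ∧ dw + (-2*w) dy ∧ dz ∧ dw.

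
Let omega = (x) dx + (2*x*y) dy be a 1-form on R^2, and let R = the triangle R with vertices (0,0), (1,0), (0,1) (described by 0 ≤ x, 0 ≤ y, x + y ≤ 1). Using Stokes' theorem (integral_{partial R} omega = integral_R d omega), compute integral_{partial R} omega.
integral_(partial R) omega = 1/3

Stokes: integral_partial_R omega = integral_R d omega with d omega = (∂Q/∂x - ∂P/∂y) dx ∧ dy.
  ∂Q/∂x = 2*y
  ∂P/∂y = 0
  integrand = ∂Q/∂x - ∂P/∂y = 2*y.
Integrating over R: integral_0^1 integral_0^{1-x} (2*y) dy dx = 1/3.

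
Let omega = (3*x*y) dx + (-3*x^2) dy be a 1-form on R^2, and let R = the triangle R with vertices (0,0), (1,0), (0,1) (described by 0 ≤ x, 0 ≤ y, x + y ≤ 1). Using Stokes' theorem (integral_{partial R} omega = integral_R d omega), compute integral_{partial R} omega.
integral_(partial R) omega = -3/2

Stokes: integral_partial_R omega = integral_R d omega with d omega = (∂Q/∂x - ∂P/∂y) dx ∧ dy.
  ∂Q/∂x = -6*x
  ∂P/∂y = 3*x
  integrand = ∂Q/∂x - ∂P/∂y = -9*x.
Integrating over R: integral_0^1 integral_0^{1-x} (-9*x) dy dx = -3/2.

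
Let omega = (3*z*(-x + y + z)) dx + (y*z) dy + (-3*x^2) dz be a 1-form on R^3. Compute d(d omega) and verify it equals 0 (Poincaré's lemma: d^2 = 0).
d(d omega) = 0

Step 1: d omega = sum_{i<j} (∂f_j/∂x_i - ∂f_i/∂x_j) dx_i ∧ dx_j:
  coeff of dx ∧ dy: -3*z
  coeff of dx ∧ dz: -3*x - 3*y - 6*z
  coeff of dy ∧ dz: -y
Step 2: Apply d again to each 2-form coefficient. The only possible 3-form in R^3 is dx ∧ dy ∧ dz, with coefficient
  ∂(coeff of dy∧dz)/∂x - ∂(coeff of dx∧dz)/∂y + ∂(coeff of dx∧dy)/∂z
  = ∂/∂x (-y) - ∂/∂y (-3*x - 3*y - 6*z) + ∂/∂z (-3*z).
Each of these terms simplifies to sums of mixed partials that cancel in pairs. The result is 0 (by equality of mixed partials for smooth functions — Schwarz / Clairaut).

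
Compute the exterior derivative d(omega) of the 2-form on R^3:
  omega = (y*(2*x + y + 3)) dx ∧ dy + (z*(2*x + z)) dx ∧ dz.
d(omega) = 0

For a 2-form omega = sum_{i<j} g_{ij} dx_i ∧ dx_j, the exterior derivative is
  d(omega) = sum_{i<j} d(g_{ij}) ∧ dx_i ∧ dx_j = sum_{i<j, k} (∂g_{ij}/∂x_k) dx_k ∧ dx_i ∧ dx_j.
Expand each term, using dx_k ∧ dx_i ∧ dx_j = sgn(permutation) dx_{(a)} ∧ dx_{(b)} ∧ dx_{(c)} with (a < b < c) sorted:

Collecting like 3-forms: d(omega) = 0.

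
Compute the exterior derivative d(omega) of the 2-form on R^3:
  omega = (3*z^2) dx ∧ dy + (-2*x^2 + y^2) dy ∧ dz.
d(omega) = (-4*x + 6*z) dx ∧ dy ∧ dz

For a 2-form omega = sum_{i<j} g_{ij} dx_i ∧ dx_j, the exterior derivative is
  d(omega) = sum_{i<j} d(g_{ij}) ∧ dx_i ∧ dx_j = sum_{i<j, k} (∂g_{ij}/∂x_k) dx_k ∧ dx_i ∧ dx_j.
Expand each term, using dx_k ∧ dx_i ∧ dx_j = sgn(permutation) dx_{(a)} ∧ dx_{(b)} ∧ dx_{(c)} with (a < b < c) sorted:
  d(3*z^2) includes (∂/∂z)(3*z^2) dz = (6*z) dz, which multiplied by dx ∧ dy gives (6*z) dx ∧ dy ∧ dz
  d(-2*x^2 + y^2) includes (∂/∂x)(-2*x^2 + y^2) dx = (-4*x) dx, which multiplied by dy ∧ dz gives (-4*x) dx ∧ dy ∧ dz
Collecting like 3-forms: d(omega) = (-4*x + 6*z) dx ∧ dy ∧ dz.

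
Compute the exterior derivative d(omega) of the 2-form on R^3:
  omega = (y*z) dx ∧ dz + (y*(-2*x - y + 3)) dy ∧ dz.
d(omega) = (-2*y - z) dx ∧ dy ∧ dz

For a 2-form omega = sum_{i<j} g_{ij} dx_i ∧ dx_j, the exterior derivative is
  d(omega) = sum_{i<j} d(g_{ij}) ∧ dx_i ∧ dx_j = sum_{i<j, k} (∂g_{ij}/∂x_k) dx_k ∧ dx_i ∧ dx_j.
Expand each term, using dx_k ∧ dx_i ∧ dx_j = sgn(permutation) dx_{(a)} ∧ dx_{(b)} ∧ dx_{(c)} with (a < b < c) sorted:
  d(y*z) includes (∂/∂y)(y*z) dy = (z) dy, which multiplied by dx ∧ dz gives (-z) dx ∧ dy ∧ dz
  d(y*(-2*x - y + 3)) includes (∂/∂x)(y*(-2*x - y + 3)) dx = (-2*y) dx, which multiplied by dy ∧ dz gives (-2*y) dx ∧ dy ∧ dz
Collecting like 3-forms: d(omega) = (-2*y - z) dx ∧ dy ∧ dz.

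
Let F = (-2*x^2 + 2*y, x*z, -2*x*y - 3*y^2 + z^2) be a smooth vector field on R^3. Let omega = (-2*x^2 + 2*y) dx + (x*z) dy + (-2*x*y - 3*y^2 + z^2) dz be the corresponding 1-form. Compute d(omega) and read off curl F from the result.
d(omega) = (-3*x - 6*y) dy ∧ dz + (2*y) dz ∧ dx + (z - 2) dx ∧ dy; curl F = (-3*x - 6*y, 2*y, z - 2)

d omega = sum_{i<j} (∂f_j/∂x_i - ∂f_i/∂x_j) dx_i ∧ dx_j. Under the identification (dy ∧ dz, dz ∧ dx, dx ∧ dy) ↔ (e_x, e_y, e_z), the coefficients are exactly the components of curl F. Compute:
  ∂R/∂y - ∂Q/∂z = (-2*x - 6*y) - (x) = -3*x - 6*y
  ∂P/∂z - ∂R/∂x = (0) - (-2*y) = 2*y
  ∂Q/∂x - ∂P/∂y = (z) - (2) = z - 2.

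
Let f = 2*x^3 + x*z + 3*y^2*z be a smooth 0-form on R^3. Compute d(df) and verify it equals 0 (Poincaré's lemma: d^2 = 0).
d(df) = 0

Step 1: df = sum_i (∂f/∂x_i) dx_i = (6*x^2 + z) dx + (6*y*z) dy + (x + 3*y^2) dz.
Step 2: Apply d again. Using the 1-form formula, the coefficient of dx ∧ dy in d(df) is ∂^2 f/∂x ∂y - ∂^2 f/∂y ∂x = (0) - (0) = 0 (equality of mixed partials for smooth f).
Similarly for dx ∧ dz and dy ∧ dz — all coefficients vanish. So d(df) = 0.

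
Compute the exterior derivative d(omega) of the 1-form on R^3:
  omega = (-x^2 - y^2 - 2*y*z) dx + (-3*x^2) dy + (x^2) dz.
d(omega) = (-6*x + 2*y + 2*z) dx ∧ dy + (2*x + 2*y) dx ∧ dz

For a 1-form omega = sum_i f_i dx_i, the exterior derivative is
  d(omega) = sum_{i < j} (∂f_j/∂x_i - ∂f_i/∂x_j) dx_i ∧ dx_j.
  coefficient of dx ∧ dy: ∂f_2/∂x - ∂f_1/∂y = ∂(-3*x^2)/∂x - ∂(-x^2 - y^2 - 2*y*z)/∂y = -6*x + 2*y + 2*z
  coefficient of dx ∧ dz: ∂f_3/∂x - ∂f_1/∂z = ∂(x^2)/∂x - ∂(-x^2 - y^2 - 2*y*z)/∂z = 2*x + 2*y
Assembling: d(omega) = (-6*x + 2*y + 2*z) dx ∧ dy + (2*x + 2*y) dx ∧ dz.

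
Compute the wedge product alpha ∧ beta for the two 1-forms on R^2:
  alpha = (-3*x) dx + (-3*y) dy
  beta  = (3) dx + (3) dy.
alpha ∧ beta = (-9*x + 9*y) dx ∧ dy

Distribute the wedge, using dx_i ∧ dx_j = -dx_j ∧ dx_i and dx_i ∧ dx_i = 0. For each pair (i, j) with i < j, the coefficient of dx_i ∧ dx_j in alpha ∧ beta is (alpha_i * beta_j - alpha_j * beta_i). Collecting: alpha ∧ beta = (-9*x + 9*y) dx ∧ dy.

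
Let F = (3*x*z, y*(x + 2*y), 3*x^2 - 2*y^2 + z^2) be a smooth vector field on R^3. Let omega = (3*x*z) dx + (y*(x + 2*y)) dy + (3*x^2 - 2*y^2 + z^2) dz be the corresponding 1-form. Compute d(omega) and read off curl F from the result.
d(omega) = (-4*y) dy ∧ dz + (-3*x) dz ∧ dx + (y) dx ∧ dy; curl F = (-4*y, -3*x, y)

d omega = sum_{i<j} (∂f_j/∂x_i - ∂f_i/∂x_j) dx_i ∧ dx_j. Under the identification (dy ∧ dz, dz ∧ dx, dx ∧ dy) ↔ (e_x, e_y, e_z), the coefficients are exactly the components of curl F. Compute:
  ∂R/∂y - ∂Q/∂z = (-4*y) - (0) = -4*y
  ∂P/∂z - ∂R/∂x = (3*x) - (6*x) = -3*x
  ∂Q/∂x - ∂P/∂y = (y) - (0) = y.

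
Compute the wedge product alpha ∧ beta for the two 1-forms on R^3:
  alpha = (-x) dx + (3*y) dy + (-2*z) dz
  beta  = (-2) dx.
alpha ∧ beta = (6*y) dx ∧ dy + (-4*z) dx ∧ dz

Distribute the wedge, using dx_i ∧ dx_j = -dx_j ∧ dx_i and dx_i ∧ dx_i = 0. For each pair (i, j) with i < j, the coefficient of dx_i ∧ dx_j in alpha ∧ beta is (alpha_i * beta_j - alpha_j * beta_i). Collecting: alpha ∧ beta = (6*y) dx ∧ dy + (-4*z) dx ∧ dz.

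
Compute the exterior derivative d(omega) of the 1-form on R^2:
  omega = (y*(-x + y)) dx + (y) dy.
d(omega) = (x - 2*y) dx ∧ dy

For a 1-form omega = sum_i f_i dx_i, the exterior derivative is
  d(omega) = sum_{i < j} (∂f_j/∂x_i - ∂f_i/∂x_j) dx_i ∧ dx_j.
  coefficient of dx ∧ dy: ∂f_2/∂x - ∂f_1/∂y = ∂(y)/∂x - ∂(y*(-x + y))/∂y = x - 2*y
Assembling: d(omega) = (x - 2*y) dx ∧ dy.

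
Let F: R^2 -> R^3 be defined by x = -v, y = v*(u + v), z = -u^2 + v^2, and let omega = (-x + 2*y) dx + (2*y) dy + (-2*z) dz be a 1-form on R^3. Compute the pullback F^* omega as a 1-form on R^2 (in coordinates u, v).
F^* omega = (-4*u^3 + 6*u*v^2 + 2*v^3) du + (v*(6*u^2 + 6*u*v - 2*u - 2*v - 1)) dv

Using F^*(f dg) = (f ∘ F) d(g ∘ F), substitute each coordinate x_i by F_i(u, v) in f_i, and replace dx_i by d F_i = (∂F_i/∂u) du + (∂F_i/∂v) dv.
  For the x component: f_1(F) = v*(2*u + 2*v + 1); d F_1 = (0) du + (-1) dv
  For the y component: f_2(F) = 2*v*(u + v); d F_2 = (v) du + (u + 2*v) dv
  For the z component: f_3(F) = 2*u^2 - 2*v^2; d F_3 = (-2*u) du + (2*v) dv
Combining and collecting du, dv coefficients:
  coeff of du: -4*u^3 + 6*u*v^2 + 2*v^3
  coeff of dv: v*(6*u^2 + 6*u*v - 2*u - 2*v - 1)
F^* omega = (-4*u^3 + 6*u*v^2 + 2*v^3) du + (v*(6*u^2 + 6*u*v - 2*u - 2*v - 1)) dv.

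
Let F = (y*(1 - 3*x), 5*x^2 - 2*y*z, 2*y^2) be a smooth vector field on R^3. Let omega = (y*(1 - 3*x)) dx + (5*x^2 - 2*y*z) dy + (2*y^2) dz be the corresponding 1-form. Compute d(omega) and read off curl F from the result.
d(omega) = (6*y) dy ∧ dz + (0) dz ∧ dx + (13*x - 1) dx ∧ dy; curl F = (6*y, 0, 13*x - 1)

d omega = sum_{i<j} (∂f_j/∂x_i - ∂f_i/∂x_j) dx_i ∧ dx_j. Under the identification (dy ∧ dz, dz ∧ dx, dx ∧ dy) ↔ (e_x, e_y, e_z), the coefficients are exactly the components of curl F. Compute:
  ∂R/∂y - ∂Q/∂z = (4*y) - (-2*y) = 6*y
  ∂P/∂z - ∂R/∂x = (0) - (0) = 0
  ∂Q/∂x - ∂P/∂y = (10*x) - (1 - 3*x) = 13*x - 1.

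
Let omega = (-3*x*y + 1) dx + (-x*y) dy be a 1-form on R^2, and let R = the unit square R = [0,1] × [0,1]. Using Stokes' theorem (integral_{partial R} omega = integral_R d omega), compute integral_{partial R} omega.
integral_(partial R) omega = 1

Stokes: integral_partial_R omega = integral_R d omega with d omega = (∂Q/∂x - ∂P/∂y) dx ∧ dy.
  ∂Q/∂x = -y
  ∂P/∂y = -3*x
  integrand = ∂Q/∂x - ∂P/∂y = 3*x - y.
Integrating over R: integral_0^1 integral_0^1 (3*x - y) dx dy = 1.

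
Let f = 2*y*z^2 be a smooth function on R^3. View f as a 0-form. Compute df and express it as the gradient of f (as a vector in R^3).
df = (0) dx + (2*z^2) dy + (4*y*z) dz; grad f = (0, 2*z^2, 4*y*z)

For a 0-form f, d f = (∂f/∂x) dx + (∂f/∂y) dy + (∂f/∂z) dz. The components of the vector representation are exactly the entries of grad f in Cartesian coordinates:
  ∂f/∂x = 0
  ∂f/∂y = 2*z^2
  ∂f/∂z = 4*y*z.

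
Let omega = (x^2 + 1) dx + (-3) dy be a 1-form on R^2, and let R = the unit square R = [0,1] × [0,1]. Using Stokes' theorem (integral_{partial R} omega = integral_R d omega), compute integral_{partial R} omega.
integral_(partial R) omega = 0

Stokes: integral_partial_R omega = integral_R d omega with d omega = (∂Q/∂x - ∂P/∂y) dx ∧ dy.
  ∂Q/∂x = 0
  ∂P/∂y = 0
  integrand = ∂Q/∂x - ∂P/∂y = 0.
Integrating over R: integral_0^1 integral_0^1 (0) dx dy = 0.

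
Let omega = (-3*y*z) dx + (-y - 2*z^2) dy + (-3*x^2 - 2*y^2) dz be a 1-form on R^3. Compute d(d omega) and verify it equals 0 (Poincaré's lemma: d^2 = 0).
d(d omega) = 0

Step 1: d omega = sum_{i<j} (∂f_j/∂x_i - ∂f_i/∂x_j) dx_i ∧ dx_j:
  coeff of dx ∧ dy: 3*z
  coeff of dx ∧ dz: -6*x + 3*y
  coeff of dy ∧ dz: -4*y + 4*z
Step 2: Apply d again to each 2-form coefficient. The only possible 3-form in R^3 is dx ∧ dy ∧ dz, with coefficient
  ∂(coeff of dy∧dz)/∂x - ∂(coeff of dx∧dz)/∂y + ∂(coeff of dx∧dy)/∂z
  = ∂/∂x (-4*y + 4*z) - ∂/∂y (-6*x + 3*y) + ∂/∂z (3*z).
Each of these terms simplifies to sums of mixed partials that cancel in pairs. The result is 0 (by equality of mixed partials for smooth functions — Schwarz / Clairaut).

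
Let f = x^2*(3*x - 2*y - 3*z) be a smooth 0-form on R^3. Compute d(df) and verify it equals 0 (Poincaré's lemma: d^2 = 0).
d(df) = 0

Step 1: df = sum_i (∂f/∂x_i) dx_i = (x*(9*x - 4*y - 6*z)) dx + (-2*x^2) dy + (-3*x^2) dz.
Step 2: Apply d again. Using the 1-form formula, the coefficient of dx ∧ dy in d(df) is ∂^2 f/∂x ∂y - ∂^2 f/∂y ∂x = (-4*x) - (-4*x) = 0 (equality of mixed partials for smooth f).
Similarly for dx ∧ dz and dy ∧ dz — all coefficients vanish. So d(df) = 0.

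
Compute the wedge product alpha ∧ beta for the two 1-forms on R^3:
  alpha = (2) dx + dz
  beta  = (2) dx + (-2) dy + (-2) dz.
alpha ∧ beta = (-4) dx ∧ dy + (-6) dx ∧ dz + (2) dy ∧ dz

Distribute the wedge, using dx_i ∧ dx_j = -dx_j ∧ dx_i and dx_i ∧ dx_i = 0. For each pair (i, j) with i < j, the coefficient of dx_i ∧ dx_j in alpha ∧ beta is (alpha_i * beta_j - alpha_j * beta_i). Collecting: alpha ∧ beta = (-4) dx ∧ dy + (-6) dx ∧ dz + (2) dy ∧ dz.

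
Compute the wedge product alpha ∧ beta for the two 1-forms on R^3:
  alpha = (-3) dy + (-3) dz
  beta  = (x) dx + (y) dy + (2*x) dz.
alpha ∧ beta = (3*x) dx ∧ dy + (-6*x + 3*y) dy ∧ dz + (3*x) dx ∧ dz

Distribute the wedge, using dx_i ∧ dx_j = -dx_j ∧ dx_i and dx_i ∧ dx_i = 0. For each pair (i, j) with i < j, the coefficient of dx_i ∧ dx_j in alpha ∧ beta is (alpha_i * beta_j - alpha_j * beta_i). Collecting: alpha ∧ beta = (3*x) dx ∧ dy + (-6*x + 3*y) dy ∧ dz + (3*x) dx ∧ dz.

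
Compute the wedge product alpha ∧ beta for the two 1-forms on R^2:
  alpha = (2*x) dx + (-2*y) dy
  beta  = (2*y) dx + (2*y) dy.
alpha ∧ beta = (4*y*(x + y)) dx ∧ dy

Distribute the wedge, using dx_i ∧ dx_j = -dx_j ∧ dx_i and dx_i ∧ dx_i = 0. For each pair (i, j) with i < j, the coefficient of dx_i ∧ dx_j in alpha ∧ beta is (alpha_i * beta_j - alpha_j * beta_i). Collecting: alpha ∧ beta = (4*y*(x + y)) dx ∧ dy.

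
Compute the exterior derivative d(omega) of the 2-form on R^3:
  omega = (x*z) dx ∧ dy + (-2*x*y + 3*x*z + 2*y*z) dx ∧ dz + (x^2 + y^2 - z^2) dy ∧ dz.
d(omega) = (5*x - 2*z) dx ∧ dy ∧ dz

For a 2-form omega = sum_{i<j} g_{ij} dx_i ∧ dx_j, the exterior derivative is
  d(omega) = sum_{i<j} d(g_{ij}) ∧ dx_i ∧ dx_j = sum_{i<j, k} (∂g_{ij}/∂x_k) dx_k ∧ dx_i ∧ dx_j.
Expand each term, using dx_k ∧ dx_i ∧ dx_j = sgn(permutation) dx_{(a)} ∧ dx_{(b)} ∧ dx_{(c)} with (a < b < c) sorted:
  d(x*z) includes (∂/∂z)(x*z) dz = (x) dz, which multiplied by dx ∧ dy gives (x) dx ∧ dy ∧ dz
  d(-2*x*y + 3*x*z + 2*y*z) includes (∂/∂y)(-2*x*y + 3*x*z + 2*y*z) dy = (-2*x + 2*z) dy, which multiplied by dx ∧ dz gives (2*x - 2*z) dx ∧ dy ∧ dz
  d(x^2 + y^2 - z^2) includes (∂/∂x)(x^2 + y^2 - z^2) dx = (2*x) dx, which multiplied by dy ∧ dz gives (2*x) dx ∧ dy ∧ dz
Collecting like 3-forms: d(omega) = (5*x - 2*z) dx ∧ dy ∧ dz.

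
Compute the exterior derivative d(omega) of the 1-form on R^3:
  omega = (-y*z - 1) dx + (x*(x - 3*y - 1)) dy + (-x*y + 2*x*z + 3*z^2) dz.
d(omega) = (2*x - 3*y + z - 1) dx ∧ dy + (2*z) dx ∧ dz + (-x) dy ∧ dz

For a 1-form omega = sum_i f_i dx_i, the exterior derivative is
  d(omega) = sum_{i < j} (∂f_j/∂x_i - ∂f_i/∂x_j) dx_i ∧ dx_j.
  coefficient of dx ∧ dy: ∂f_2/∂x - ∂f_1/∂y = ∂(x*(x - 3*y - 1))/∂x - ∂(-y*z - 1)/∂y = 2*x - 3*y + z - 1
  coefficient of dx ∧ dz: ∂f_3/∂x - ∂f_1/∂z = ∂(-x*y + 2*x*z + 3*z^2)/∂x - ∂(-y*z - 1)/∂z = 2*z
  coefficient of dy ∧ dz: ∂f_3/∂y - ∂f_2/∂z = ∂(-x*y + 2*x*z + 3*z^2)/∂y - ∂(x*(x - 3*y - 1))/∂z = -x
Assembling: d(omega) = (2*x - 3*y + z - 1) dx ∧ dy + (2*z) dx ∧ dz + (-x) dy ∧ dz.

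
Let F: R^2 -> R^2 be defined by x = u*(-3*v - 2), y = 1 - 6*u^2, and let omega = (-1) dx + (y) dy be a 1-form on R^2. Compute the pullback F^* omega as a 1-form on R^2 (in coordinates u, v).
F^* omega = (72*u^3 - 12*u + 3*v + 2) du + (3*u) dv

Using F^*(f dg) = (f ∘ F) d(g ∘ F), substitute each coordinate x_i by F_i(u, v) in f_i, and replace dx_i by d F_i = (∂F_i/∂u) du + (∂F_i/∂v) dv.
  For the x component: f_1(F) = -1; d F_1 = (-3*v - 2) du + (-3*u) dv
  For the y component: f_2(F) = 1 - 6*u^2; d F_2 = (-12*u) du + (0) dv
Combining and collecting du, dv coefficients:
  coeff of du: 72*u^3 - 12*u + 3*v + 2
  coeff of dv: 3*u
F^* omega = (72*u^3 - 12*u + 3*v + 2) du + (3*u) dv.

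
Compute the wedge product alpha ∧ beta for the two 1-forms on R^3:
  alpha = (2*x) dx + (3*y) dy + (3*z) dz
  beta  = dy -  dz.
alpha ∧ beta = (2*x) dx ∧ dy + (-2*x) dx ∧ dz + (-3*y - 3*z) dy ∧ dz

Distribute the wedge, using dx_i ∧ dx_j = -dx_j ∧ dx_i and dx_i ∧ dx_i = 0. For each pair (i, j) with i < j, the coefficient of dx_i ∧ dx_j in alpha ∧ beta is (alpha_i * beta_j - alpha_j * beta_i). Collecting: alpha ∧ beta = (2*x) dx ∧ dy + (-2*x) dx ∧ dz + (-3*y - 3*z) dy ∧ dz.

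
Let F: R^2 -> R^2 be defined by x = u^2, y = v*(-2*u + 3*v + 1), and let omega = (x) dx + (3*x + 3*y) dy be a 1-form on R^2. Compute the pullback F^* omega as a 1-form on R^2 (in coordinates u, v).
F^* omega = (2*u^3 - 6*u^2*v + 12*u*v^2 - 18*v^3 - 6*v^2) du + (-6*u^3 + 30*u^2*v + 3*u^2 - 54*u*v^2 - 12*u*v + 54*v^3 + 27*v^2 + 3*v) dv

Using F^*(f dg) = (f ∘ F) d(g ∘ F), substitute each coordinate x_i by F_i(u, v) in f_i, and replace dx_i by d F_i = (∂F_i/∂u) du + (∂F_i/∂v) dv.
  For the x component: f_1(F) = u^2; d F_1 = (2*u) du + (0) dv
  For the y component: f_2(F) = 3*u^2 - 6*u*v + 9*v^2 + 3*v; d F_2 = (-2*v) du + (-2*u + 6*v + 1) dv
Combining and collecting du, dv coefficients:
  coeff of du: 2*u^3 - 6*u^2*v + 12*u*v^2 - 18*v^3 - 6*v^2
  coeff of dv: -6*u^3 + 30*u^2*v + 3*u^2 - 54*u*v^2 - 12*u*v + 54*v^3 + 27*v^2 + 3*v
F^* omega = (2*u^3 - 6*u^2*v + 12*u*v^2 - 18*v^3 - 6*v^2) du + (-6*u^3 + 30*u^2*v + 3*u^2 - 54*u*v^2 - 12*u*v + 54*v^3 + 27*v^2 + 3*v) dv.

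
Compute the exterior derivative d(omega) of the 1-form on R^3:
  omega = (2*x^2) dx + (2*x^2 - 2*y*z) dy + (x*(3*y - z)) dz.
d(omega) = (4*x) dx ∧ dy + (3*y - z) dx ∧ dz + (3*x + 2*y) dy ∧ dz

For a 1-form omega = sum_i f_i dx_i, the exterior derivative is
  d(omega) = sum_{i < j} (∂f_j/∂x_i - ∂f_i/∂x_j) dx_i ∧ dx_j.
  coefficient of dx ∧ dy: ∂f_2/∂x - ∂f_1/∂y = ∂(2*x^2 - 2*y*z)/∂x - ∂(2*x^2)/∂y = 4*x
  coefficient of dx ∧ dz: ∂f_3/∂x - ∂f_1/∂z = ∂(x*(3*y - z))/∂x - ∂(2*x^2)/∂z = 3*y - z
  coefficient of dy ∧ dz: ∂f_3/∂y - ∂f_2/∂z = ∂(x*(3*y - z))/∂y - ∂(2*x^2 - 2*y*z)/∂z = 3*x + 2*y
Assembling: d(omega) = (4*x) dx ∧ dy + (3*y - z) dx ∧ dz + (3*x + 2*y) dy ∧ dz.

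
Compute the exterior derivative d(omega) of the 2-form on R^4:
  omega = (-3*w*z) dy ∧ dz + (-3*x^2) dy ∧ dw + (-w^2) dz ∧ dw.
d(omega) = (-3*z) dy ∧ dz ∧ dw + (-6*x) dx ∧ dy ∧ dw

For a 2-form omega = sum_{i<j} g_{ij} dx_i ∧ dx_j, the exterior derivative is
  d(omega) = sum_{i<j} d(g_{ij}) ∧ dx_i ∧ dx_j = sum_{i<j, k} (∂g_{ij}/∂x_k) dx_k ∧ dx_i ∧ dx_j.
Expand each term, using dx_k ∧ dx_i ∧ dx_j = sgn(permutation) dx_{(a)} ∧ dx_{(b)} ∧ dx_{(c)} with (a < b < c) sorted:
  d(-3*w*z) includes (∂/∂w)(-3*w*z) dw = (-3*z) dw, which multiplied by dy ∧ dz gives (-3*z) dy ∧ dz ∧ dw
  d(-3*x^2) includes (∂/∂x)(-3*x^2) dx = (-6*x) dx, which multiplied by dy ∧ dw gives (-6*x) dx ∧ dy ∧ dw
Collecting like 3-forms: d(omega) = (-3*z) dy ∧ dz ∧ dw + (-6*x) dx ∧ dy ∧ dw.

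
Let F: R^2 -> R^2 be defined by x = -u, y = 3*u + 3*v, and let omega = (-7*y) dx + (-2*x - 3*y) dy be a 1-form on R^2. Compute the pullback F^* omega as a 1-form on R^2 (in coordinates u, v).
F^* omega = (-6*v) du + (-21*u - 27*v) dv

Using F^*(f dg) = (f ∘ F) d(g ∘ F), substitute each coordinate x_i by F_i(u, v) in f_i, and replace dx_i by d F_i = (∂F_i/∂u) du + (∂F_i/∂v) dv.
  For the x component: f_1(F) = -21*u - 21*v; d F_1 = (-1) du + (0) dv
  For the y component: f_2(F) = -7*u - 9*v; d F_2 = (3) du + (3) dv
Combining and collecting du, dv coefficients:
  coeff of du: -6*v
  coeff of dv: -21*u - 27*v
F^* omega = (-6*v) du + (-21*u - 27*v) dv.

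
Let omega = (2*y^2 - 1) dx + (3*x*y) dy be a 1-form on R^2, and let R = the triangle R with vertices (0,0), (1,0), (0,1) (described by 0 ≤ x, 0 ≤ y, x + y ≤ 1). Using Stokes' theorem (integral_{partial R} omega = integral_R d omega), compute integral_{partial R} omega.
integral_(partial R) omega = -1/6

Stokes: integral_partial_R omega = integral_R d omega with d omega = (∂Q/∂x - ∂P/∂y) dx ∧ dy.
  ∂Q/∂x = 3*y
  ∂P/∂y = 4*y
  integrand = ∂Q/∂x - ∂P/∂y = -y.
Integrating over R: integral_0^1 integral_0^{1-x} (-y) dy dx = -1/6.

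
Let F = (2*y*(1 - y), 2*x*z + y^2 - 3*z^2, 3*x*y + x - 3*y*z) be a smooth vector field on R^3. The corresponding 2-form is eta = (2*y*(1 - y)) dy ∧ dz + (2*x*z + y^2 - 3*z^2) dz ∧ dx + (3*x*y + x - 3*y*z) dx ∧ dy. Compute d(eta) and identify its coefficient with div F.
d(eta) = (-y) dx ∧ dy ∧ dz; div F = -y

For a 2-form in R^3 of the form above, applying d gives a 3-form with coefficient ∂P/∂x + ∂Q/∂y + ∂R/∂z:
  ∂P/∂x = 0
  ∂Q/∂y = 2*y
  ∂R/∂z = -3*y
Sum = -y, which is exactly div F.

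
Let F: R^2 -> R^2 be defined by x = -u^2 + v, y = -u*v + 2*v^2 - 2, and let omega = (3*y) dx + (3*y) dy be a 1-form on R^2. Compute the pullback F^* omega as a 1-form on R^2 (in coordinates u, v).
F^* omega = (6*u^2*v - 9*u*v^2 + 12*u - 6*v^3 + 6*v) du + (3*u^2*v - 18*u*v^2 - 3*u*v + 6*u + 24*v^3 + 6*v^2 - 24*v - 6) dv

Using F^*(f dg) = (f ∘ F) d(g ∘ F), substitute each coordinate x_i by F_i(u, v) in f_i, and replace dx_i by d F_i = (∂F_i/∂u) du + (∂F_i/∂v) dv.
  For the x component: f_1(F) = -3*u*v + 6*v^2 - 6; d F_1 = (-2*u) du + (1) dv
  For the y component: f_2(F) = -3*u*v + 6*v^2 - 6; d F_2 = (-v) du + (-u + 4*v) dv
Combining and collecting du, dv coefficients:
  coeff of du: 6*u^2*v - 9*u*v^2 + 12*u - 6*v^3 + 6*v
  coeff of dv: 3*u^2*v - 18*u*v^2 - 3*u*v + 6*u + 24*v^3 + 6*v^2 - 24*v - 6
F^* omega = (6*u^2*v - 9*u*v^2 + 12*u - 6*v^3 + 6*v) du + (3*u^2*v - 18*u*v^2 - 3*u*v + 6*u + 24*v^3 + 6*v^2 - 24*v - 6) dv.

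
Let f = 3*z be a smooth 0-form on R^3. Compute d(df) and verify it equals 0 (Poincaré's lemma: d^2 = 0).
d(df) = 0

Step 1: df = sum_i (∂f/∂x_i) dx_i = (0) dx + (0) dy + (3) dz.
Step 2: Apply d again. Using the 1-form formula, the coefficient of dx ∧ dy in d(df) is ∂^2 f/∂x ∂y - ∂^2 f/∂y ∂x = (0) - (0) = 0 (equality of mixed partials for smooth f).
Similarly for dx ∧ dz and dy ∧ dz — all coefficients vanish. So d(df) = 0.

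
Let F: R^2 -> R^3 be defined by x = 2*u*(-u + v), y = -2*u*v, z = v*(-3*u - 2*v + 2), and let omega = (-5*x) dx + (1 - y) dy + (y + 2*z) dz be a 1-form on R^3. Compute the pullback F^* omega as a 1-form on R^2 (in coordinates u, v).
F^* omega = (-40*u^3 + 60*u^2*v + 12*v^3 - 12*v^2 - 2*v) du + (20*u^3 + 44*u*v^2 - 28*u*v - 2*u + 16*v^3 - 24*v^2 + 8*v) dv

Using F^*(f dg) = (f ∘ F) d(g ∘ F), substitute each coordinate x_i by F_i(u, v) in f_i, and replace dx_i by d F_i = (∂F_i/∂u) du + (∂F_i/∂v) dv.
  For the x component: f_1(F) = 10*u*(u - v); d F_1 = (-4*u + 2*v) du + (2*u) dv
  For the y component: f_2(F) = 2*u*v + 1; d F_2 = (-2*v) du + (-2*u) dv
  For the z component: f_3(F) = 4*v*(-2*u - v + 1); d F_3 = (-3*v) du + (-3*u - 4*v + 2) dv
Combining and collecting du, dv coefficients:
  coeff of du: -40*u^3 + 60*u^2*v + 12*v^3 - 12*v^2 - 2*v
  coeff of dv: 20*u^3 + 44*u*v^2 - 28*u*v - 2*u + 16*v^3 - 24*v^2 + 8*v
F^* omega = (-40*u^3 + 60*u^2*v + 12*v^3 - 12*v^2 - 2*v) du + (20*u^3 + 44*u*v^2 - 28*u*v - 2*u + 16*v^3 - 24*v^2 + 8*v) dv.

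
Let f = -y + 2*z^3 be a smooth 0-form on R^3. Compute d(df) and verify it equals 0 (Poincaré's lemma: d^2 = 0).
d(df) = 0

Step 1: df = sum_i (∂f/∂x_i) dx_i = (0) dx + (-1) dy + (6*z^2) dz.
Step 2: Apply d again. Using the 1-form formula, the coefficient of dx ∧ dy in d(df) is ∂^2 f/∂x ∂y - ∂^2 f/∂y ∂x = (0) - (0) = 0 (equality of mixed partials for smooth f).
Similarly for dx ∧ dz and dy ∧ dz — all coefficients vanish. So d(df) = 0.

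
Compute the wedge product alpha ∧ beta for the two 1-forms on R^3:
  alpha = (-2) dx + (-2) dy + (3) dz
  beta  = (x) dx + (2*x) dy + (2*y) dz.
alpha ∧ beta = (-2*x) dx ∧ dy + (-3*x - 4*y) dx ∧ dz + (-6*x - 4*y) dy ∧ dz

Distribute the wedge, using dx_i ∧ dx_j = -dx_j ∧ dx_i and dx_i ∧ dx_i = 0. For each pair (i, j) with i < j, the coefficient of dx_i ∧ dx_j in alpha ∧ beta is (alpha_i * beta_j - alpha_j * beta_i). Collecting: alpha ∧ beta = (-2*x) dx ∧ dy + (-3*x - 4*y) dx ∧ dz + (-6*x - 4*y) dy ∧ dz.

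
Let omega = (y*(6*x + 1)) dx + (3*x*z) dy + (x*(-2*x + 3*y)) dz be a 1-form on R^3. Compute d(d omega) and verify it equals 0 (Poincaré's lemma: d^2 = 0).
d(d omega) = 0

Step 1: d omega = sum_{i<j} (∂f_j/∂x_i - ∂f_i/∂x_j) dx_i ∧ dx_j:
  coeff of dx ∧ dy: -6*x + 3*z - 1
  coeff of dx ∧ dz: -4*x + 3*y
  coeff of dy ∧ dz: 0
Step 2: Apply d again to each 2-form coefficient. The only possible 3-form in R^3 is dx ∧ dy ∧ dz, with coefficient
  ∂(coeff of dy∧dz)/∂x - ∂(coeff of dx∧dz)/∂y + ∂(coeff of dx∧dy)/∂z
  = ∂/∂x (0) - ∂/∂y (-4*x + 3*y) + ∂/∂z (-6*x + 3*z - 1).
Each of these terms simplifies to sums of mixed partials that cancel in pairs. The result is 0 (by equality of mixed partials for smooth functions — Schwarz / Clairaut).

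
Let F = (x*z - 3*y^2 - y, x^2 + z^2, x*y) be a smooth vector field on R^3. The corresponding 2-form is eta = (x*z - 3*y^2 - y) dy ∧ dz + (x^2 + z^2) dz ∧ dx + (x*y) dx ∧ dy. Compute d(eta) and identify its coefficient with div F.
d(eta) = (z) dx ∧ dy ∧ dz; div F = z

For a 2-form in R^3 of the form above, applying d gives a 3-form with coefficient ∂P/∂x + ∂Q/∂y + ∂R/∂z:
  ∂P/∂x = z
  ∂Q/∂y = 0
  ∂R/∂z = 0
Sum = z, which is exactly div F.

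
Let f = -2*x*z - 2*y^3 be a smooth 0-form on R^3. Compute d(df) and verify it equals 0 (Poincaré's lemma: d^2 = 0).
d(df) = 0

Step 1: df = sum_i (∂f/∂x_i) dx_i = (-2*z) dx + (-6*y^2) dy + (-2*x) dz.
Step 2: Apply d again. Using the 1-form formula, the coefficient of dx ∧ dy in d(df) is ∂^2 f/∂x ∂y - ∂^2 f/∂y ∂x = (0) - (0) = 0 (equality of mixed partials for smooth f).
Similarly for dx ∧ dz and dy ∧ dz — all coefficients vanish. So d(df) = 0.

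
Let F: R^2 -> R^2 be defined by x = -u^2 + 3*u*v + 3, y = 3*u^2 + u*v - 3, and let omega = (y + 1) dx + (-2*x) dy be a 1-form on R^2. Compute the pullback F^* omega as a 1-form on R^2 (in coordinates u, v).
F^* omega = (6*u^3 - 27*u^2*v - 3*u*v^2 - 32*u - 12*v) du + (u*(11*u^2 - 3*u*v - 12)) dv

Using F^*(f dg) = (f ∘ F) d(g ∘ F), substitute each coordinate x_i by F_i(u, v) in f_i, and replace dx_i by d F_i = (∂F_i/∂u) du + (∂F_i/∂v) dv.
  For the x component: f_1(F) = 3*u^2 + u*v - 2; d F_1 = (-2*u + 3*v) du + (3*u) dv
  For the y component: f_2(F) = 2*u^2 - 6*u*v - 6; d F_2 = (6*u + v) du + (u) dv
Combining and collecting du, dv coefficients:
  coeff of du: 6*u^3 - 27*u^2*v - 3*u*v^2 - 32*u - 12*v
  coeff of dv: u*(11*u^2 - 3*u*v - 12)
F^* omega = (6*u^3 - 27*u^2*v - 3*u*v^2 - 32*u - 12*v) du + (u*(11*u^2 - 3*u*v - 12)) dv.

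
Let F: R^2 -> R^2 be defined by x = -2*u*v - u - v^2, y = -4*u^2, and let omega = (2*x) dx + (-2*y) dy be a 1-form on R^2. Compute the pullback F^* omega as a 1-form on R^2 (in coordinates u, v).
F^* omega = (-64*u^3 + 8*u*v^2 + 8*u*v + 2*u + 4*v^3 + 2*v^2) du + (8*u^2*v + 4*u^2 + 12*u*v^2 + 4*u*v + 4*v^3) dv

Using F^*(f dg) = (f ∘ F) d(g ∘ F), substitute each coordinate x_i by F_i(u, v) in f_i, and replace dx_i by d F_i = (∂F_i/∂u) du + (∂F_i/∂v) dv.
  For the x component: f_1(F) = -4*u*v - 2*u - 2*v^2; d F_1 = (-2*v - 1) du + (-2*u - 2*v) dv
  For the y component: f_2(F) = 8*u^2; d F_2 = (-8*u) du + (0) dv
Combining and collecting du, dv coefficients:
  coeff of du: -64*u^3 + 8*u*v^2 + 8*u*v + 2*u + 4*v^3 + 2*v^2
  coeff of dv: 8*u^2*v + 4*u^2 + 12*u*v^2 + 4*u*v + 4*v^3
F^* omega = (-64*u^3 + 8*u*v^2 + 8*u*v + 2*u + 4*v^3 + 2*v^2) du + (8*u^2*v + 4*u^2 + 12*u*v^2 + 4*u*v + 4*v^3) dv.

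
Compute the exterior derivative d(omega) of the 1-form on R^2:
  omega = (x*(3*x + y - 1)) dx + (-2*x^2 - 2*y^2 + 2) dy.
d(omega) = (-5*x) dx ∧ dy

For a 1-form omega = sum_i f_i dx_i, the exterior derivative is
  d(omega) = sum_{i < j} (∂f_j/∂x_i - ∂f_i/∂x_j) dx_i ∧ dx_j.
  coefficient of dx ∧ dy: ∂f_2/∂x - ∂f_1/∂y = ∂(-2*x^2 - 2*y^2 + 2)/∂x - ∂(x*(3*x + y - 1))/∂y = -5*x
Assembling: d(omega) = (-5*x) dx ∧ dy.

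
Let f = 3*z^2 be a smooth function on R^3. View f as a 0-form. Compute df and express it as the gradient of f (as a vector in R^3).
df = (0) dx + (0) dy + (6*z) dz; grad f = (0, 0, 6*z)

For a 0-form f, d f = (∂f/∂x) dx + (∂f/∂y) dy + (∂f/∂z) dz. The components of the vector representation are exactly the entries of grad f in Cartesian coordinates:
  ∂f/∂x = 0
  ∂f/∂y = 0
  ∂f/∂z = 6*z.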